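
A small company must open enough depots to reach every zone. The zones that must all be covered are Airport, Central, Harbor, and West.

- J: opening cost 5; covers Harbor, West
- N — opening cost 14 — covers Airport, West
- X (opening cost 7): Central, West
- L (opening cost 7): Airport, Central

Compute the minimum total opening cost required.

Choose J and L: together they cover Airport, Central, Harbor, West — every zone.
Total opening cost: 5 + 7 = 12.
No cover costs less than 12.

12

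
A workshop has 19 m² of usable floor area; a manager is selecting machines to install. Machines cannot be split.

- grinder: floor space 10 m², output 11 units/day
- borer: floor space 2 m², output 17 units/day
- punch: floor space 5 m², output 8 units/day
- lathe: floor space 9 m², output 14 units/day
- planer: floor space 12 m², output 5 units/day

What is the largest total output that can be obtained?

39

Allowing fractional choices, the relaxed optimum would be about 42.3, but machines are indivisible.
grinder + borer + punch: floor space 10 + 2 + 5 = 17 ≤ 19, output 11 + 17 + 8 = 36.
borer + punch + lathe: floor space 2 + 5 + 9 = 16 ≤ 19, output 17 + 8 + 14 = 39.
Best is borer, punch, and lathe with total output 39.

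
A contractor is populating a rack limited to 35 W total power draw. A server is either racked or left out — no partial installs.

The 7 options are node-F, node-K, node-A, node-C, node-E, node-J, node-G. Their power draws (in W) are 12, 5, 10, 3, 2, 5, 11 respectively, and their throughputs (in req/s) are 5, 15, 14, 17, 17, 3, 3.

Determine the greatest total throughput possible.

68

This is a 0-1 knapsack instance.
Allowing fractional choices, the relaxed optimum would be about 70.2, but servers are indivisible.
node-K + node-A + node-C + node-E + node-J: power draw 5 + 10 + 3 + 2 + 5 = 25 ≤ 35, throughput 15 + 14 + 17 + 17 + 3 = 66.
node-K + node-A + node-C + node-E + node-G: power draw 5 + 10 + 3 + 2 + 11 = 31 ≤ 35, throughput 15 + 14 + 17 + 17 + 3 = 66.
node-F + node-K + node-A + node-C + node-E: power draw 12 + 5 + 10 + 3 + 2 = 32 ≤ 35, throughput 5 + 15 + 14 + 17 + 17 = 68.
Best is node-F, node-K, node-A, node-C, and node-E with total throughput 68.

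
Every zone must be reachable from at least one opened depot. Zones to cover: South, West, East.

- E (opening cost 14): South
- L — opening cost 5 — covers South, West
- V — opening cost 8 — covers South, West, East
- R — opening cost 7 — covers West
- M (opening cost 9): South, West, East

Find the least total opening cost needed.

8

The greedy cost-per-new-zone heuristic would pick L and V for 13, but a cheaper cover exists.
V alone covers South, West, East — every zone.
Total opening cost: 8.
No cover costs less than 8.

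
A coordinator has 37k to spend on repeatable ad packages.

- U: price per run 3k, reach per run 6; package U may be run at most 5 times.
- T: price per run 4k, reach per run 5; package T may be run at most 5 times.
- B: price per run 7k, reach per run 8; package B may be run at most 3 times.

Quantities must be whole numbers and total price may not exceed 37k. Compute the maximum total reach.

Take 5×U, 2×T, and 2×B: price 37 ≤ 37, reach 5·6 + 2·5 + 2·8 = 56.
U has the best ratio (6/3) and is taken to its limit of 5; remaining capacity is filled optimally with the others.

56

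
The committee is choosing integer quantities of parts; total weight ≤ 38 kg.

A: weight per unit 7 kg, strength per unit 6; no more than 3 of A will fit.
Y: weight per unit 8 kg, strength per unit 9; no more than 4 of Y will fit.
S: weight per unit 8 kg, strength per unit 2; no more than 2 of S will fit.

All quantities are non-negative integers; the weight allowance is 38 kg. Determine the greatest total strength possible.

Y has the best ratio (9/8); taking only Y gives at most 4×9 = 36 (stopped by the weight limit).
Mixing does better — 2×A and 3×Y: weight 38 ≤ 38, strength 2·6 + 3·9 = 39.

39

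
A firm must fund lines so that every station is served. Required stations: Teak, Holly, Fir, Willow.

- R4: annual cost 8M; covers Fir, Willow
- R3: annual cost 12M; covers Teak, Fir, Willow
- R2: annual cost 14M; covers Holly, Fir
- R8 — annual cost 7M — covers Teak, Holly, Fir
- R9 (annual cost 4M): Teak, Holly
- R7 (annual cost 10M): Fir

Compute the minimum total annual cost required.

12

This is an integer covering problem.
Choose R4 and R9: together they cover Teak, Holly, Fir, Willow — every station.
Total annual cost: 8 + 4 = 12.
No cover costs less than 12.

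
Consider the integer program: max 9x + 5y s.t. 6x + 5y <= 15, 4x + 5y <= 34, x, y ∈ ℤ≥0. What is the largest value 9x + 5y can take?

18

Relaxing integrality, the LP optimum is 22.50 at (x,y) = (2.5, 0), which is not an integer point.
(x,y)=(2,0): 6·2+5·0=12≤15, 4·2+5·0=8≤34, objective 18.
(x,y)=(1,1): 6·1+5·1=11≤15, 4·1+5·1=9≤34, objective 14.
(x,y)=(1,0): 6·1+5·0=6≤15, 4·1+5·0=4≤34, objective 9.
Maximum is 18 at (x,y)=(2,0).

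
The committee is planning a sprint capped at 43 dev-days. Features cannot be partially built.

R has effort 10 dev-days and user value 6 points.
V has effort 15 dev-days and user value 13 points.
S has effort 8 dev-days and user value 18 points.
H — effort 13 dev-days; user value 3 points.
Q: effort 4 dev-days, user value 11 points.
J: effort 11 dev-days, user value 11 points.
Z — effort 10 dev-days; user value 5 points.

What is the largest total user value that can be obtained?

53

This is a 0-1 knapsack instance.
Take V, S, Q, and J: effort 15 + 8 + 4 + 11 = 38 ≤ 43, user value 13 + 18 + 11 + 11 = 53.
No other feasible combination does better.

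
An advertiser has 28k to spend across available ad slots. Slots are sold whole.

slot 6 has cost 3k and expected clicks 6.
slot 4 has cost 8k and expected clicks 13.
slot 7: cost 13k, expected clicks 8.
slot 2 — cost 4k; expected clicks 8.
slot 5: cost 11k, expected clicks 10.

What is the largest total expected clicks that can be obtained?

37

slot 4 + slot 2 + slot 5: cost 8 + 4 + 11 = 23 ≤ 28, expected clicks 13 + 8 + 10 = 31.
slot 6 + slot 4 + slot 2 + slot 5: cost 3 + 8 + 4 + 11 = 26 ≤ 28, expected clicks 6 + 13 + 8 + 10 = 37.
slot 6 + slot 4 + slot 7 + slot 2: cost 3 + 8 + 13 + 4 = 28 ≤ 28, expected clicks 6 + 13 + 8 + 8 = 35.
Best is slot 6, slot 4, slot 2, and slot 5 with total expected clicks 37.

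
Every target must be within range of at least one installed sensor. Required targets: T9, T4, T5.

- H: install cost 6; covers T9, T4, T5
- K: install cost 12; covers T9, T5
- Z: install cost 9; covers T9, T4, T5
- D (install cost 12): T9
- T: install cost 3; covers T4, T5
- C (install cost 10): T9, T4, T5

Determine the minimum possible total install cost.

6

This is a weighted set-cover instance.
The greedy cost-per-new-target heuristic would pick T and H for 9, but a cheaper cover exists.
H alone covers T9, T4, T5 — every target.
Total install cost: 6.
No cover costs less than 6.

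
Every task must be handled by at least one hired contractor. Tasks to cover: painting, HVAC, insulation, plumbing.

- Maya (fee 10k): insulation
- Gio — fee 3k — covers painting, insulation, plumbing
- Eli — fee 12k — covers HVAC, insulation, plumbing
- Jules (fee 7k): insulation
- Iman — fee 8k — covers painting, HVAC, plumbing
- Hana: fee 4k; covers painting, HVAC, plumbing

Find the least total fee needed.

Choose Gio and Hana: together they cover painting, HVAC, insulation, plumbing — every task.
Total fee: 3 + 4 = 7.

7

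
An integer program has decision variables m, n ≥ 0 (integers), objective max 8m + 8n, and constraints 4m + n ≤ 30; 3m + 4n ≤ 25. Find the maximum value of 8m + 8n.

Relaxing integrality, the LP optimum is 64.62 at (m,n) = (7.31, 0.769), which is not an integer point.
(m,n)=(7,1) is feasible, giving 64.
(m,n)=(6,1) is feasible, giving 56.
(m,n)=(7,0) is feasible, giving 56.
(m,n)=(6,0) is feasible, giving 48.
The best lattice point is (7,1), giving 64.

64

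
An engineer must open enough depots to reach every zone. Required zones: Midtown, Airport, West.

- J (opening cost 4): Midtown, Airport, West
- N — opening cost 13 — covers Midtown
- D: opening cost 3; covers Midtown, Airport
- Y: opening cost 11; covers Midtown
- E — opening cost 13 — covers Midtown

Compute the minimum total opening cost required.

4

J alone covers Midtown, Airport, West — every zone.
Total opening cost: 4.
No cover costs less than 4.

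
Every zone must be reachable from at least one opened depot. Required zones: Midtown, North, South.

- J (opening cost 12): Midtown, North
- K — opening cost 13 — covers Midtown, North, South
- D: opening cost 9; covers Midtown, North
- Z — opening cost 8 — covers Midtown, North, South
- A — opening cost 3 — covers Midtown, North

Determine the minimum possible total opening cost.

8

The greedy cost-per-new-zone heuristic would pick A and Z for 11, but a cheaper cover exists.
Z alone covers Midtown, North, South — every zone.
Total opening cost: 8.
No cover costs less than 8.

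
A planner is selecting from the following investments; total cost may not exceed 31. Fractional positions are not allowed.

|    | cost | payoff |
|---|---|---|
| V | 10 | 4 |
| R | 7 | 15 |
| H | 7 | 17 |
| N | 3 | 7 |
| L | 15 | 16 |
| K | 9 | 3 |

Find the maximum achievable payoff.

Allowing fractional choices, the relaxed optimum would be about 53.9, but investments are indivisible.
R + H + L: cost 7 + 7 + 15 = 29 ≤ 31, payoff 15 + 17 + 16 = 48.
V + R + H + N: cost 10 + 7 + 7 + 3 = 27 ≤ 31, payoff 4 + 15 + 17 + 7 = 43.
Best is R, H, and L with total payoff 48.

48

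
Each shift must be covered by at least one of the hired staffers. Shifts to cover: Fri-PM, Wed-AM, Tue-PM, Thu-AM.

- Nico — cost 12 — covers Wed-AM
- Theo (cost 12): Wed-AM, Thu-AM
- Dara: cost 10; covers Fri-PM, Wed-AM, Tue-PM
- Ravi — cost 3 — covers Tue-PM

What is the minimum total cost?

The greedy cost-per-new-shift heuristic would pick Ravi, Dara, and Theo for 25, but a cheaper cover exists.
Choose Theo and Dara: together they cover Fri-PM, Wed-AM, Tue-PM, Thu-AM — every shift.
Total cost: 12 + 10 = 22.
No cover costs less than 22.

22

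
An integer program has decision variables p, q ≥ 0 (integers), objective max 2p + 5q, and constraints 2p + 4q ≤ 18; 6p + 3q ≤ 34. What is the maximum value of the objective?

22

Relaxing integrality, the LP optimum is 22.50 at (p,q) = (0, 4.5), which is not an integer point.
(p,q)=(1,4): 2·1+4·4=18≤18, 6·1+3·4=18≤34, objective 22.
(p,q)=(0,4): 2·0+4·4=16≤18, 6·0+3·4=12≤34, objective 20.
(p,q)=(2,3): 2·2+4·3=16≤18, 6·2+3·3=21≤34, objective 19.
(p,q)=(1,3): 2·1+4·3=14≤18, 6·1+3·3=15≤34, objective 17.
Maximum is 22 at (p,q)=(1,4).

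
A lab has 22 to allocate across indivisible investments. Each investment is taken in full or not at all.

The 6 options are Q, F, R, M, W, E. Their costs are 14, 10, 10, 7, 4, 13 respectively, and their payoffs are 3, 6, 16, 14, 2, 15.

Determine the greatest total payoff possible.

32

Take R, M, and W: cost 10 + 7 + 4 = 21 ≤ 22, payoff 16 + 14 + 2 = 32.
No other feasible combination does better.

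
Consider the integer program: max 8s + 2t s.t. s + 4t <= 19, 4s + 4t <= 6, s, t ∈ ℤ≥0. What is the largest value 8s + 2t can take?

The continuous relaxation peaks at (1.5, 0) with value 12.00; rounding to a feasible lattice point costs some objective.
(s,t)=(1,0): 1·1+4·0=1≤19, 4·1+4·0=4≤6, objective 8.
(s,t)=(0,1): 1·0+4·1=4≤19, 4·0+4·1=4≤6, objective 2.
(s,t)=(0,0): 1·0+4·0=0≤19, 4·0+4·0=0≤6, objective 0.
Maximum is 8 at (s,t)=(1,0).

8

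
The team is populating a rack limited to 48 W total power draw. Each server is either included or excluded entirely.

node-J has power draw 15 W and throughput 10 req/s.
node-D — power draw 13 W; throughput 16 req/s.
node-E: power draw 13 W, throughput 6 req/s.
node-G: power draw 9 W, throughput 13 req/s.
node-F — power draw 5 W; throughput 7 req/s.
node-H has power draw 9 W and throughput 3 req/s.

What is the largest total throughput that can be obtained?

46

Allowing fractional choices, the relaxed optimum would be about 48.8, but servers are indivisible.
node-J + node-D + node-G + node-H: power draw 15 + 13 + 9 + 9 = 46 ≤ 48, throughput 10 + 16 + 13 + 3 = 42.
node-J + node-D + node-G + node-F: power draw 15 + 13 + 9 + 5 = 42 ≤ 48, throughput 10 + 16 + 13 + 7 = 46.
node-D + node-E + node-G + node-F: power draw 13 + 13 + 9 + 5 = 40 ≤ 48, throughput 16 + 6 + 13 + 7 = 42.
Best is node-J, node-D, node-G, and node-F with total throughput 46.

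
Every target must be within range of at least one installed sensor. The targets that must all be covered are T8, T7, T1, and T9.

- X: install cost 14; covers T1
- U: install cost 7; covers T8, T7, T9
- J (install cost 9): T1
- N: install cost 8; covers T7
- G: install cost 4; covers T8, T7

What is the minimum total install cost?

The greedy cost-per-new-target heuristic would pick G, U, and J for 20, but a cheaper cover exists.
Choose U and J: together they cover T8, T7, T1, T9 — every target.
Total install cost: 7 + 9 = 16.
No cover costs less than 16.

16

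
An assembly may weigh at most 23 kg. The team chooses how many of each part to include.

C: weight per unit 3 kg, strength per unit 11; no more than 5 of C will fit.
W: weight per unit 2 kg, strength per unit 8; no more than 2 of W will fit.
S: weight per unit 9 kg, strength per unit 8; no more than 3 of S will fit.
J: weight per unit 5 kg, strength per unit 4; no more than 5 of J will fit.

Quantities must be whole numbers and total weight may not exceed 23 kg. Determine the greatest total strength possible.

This is a bounded integer knapsack.
W has the best ratio (8/2); taking only W gives at most 2×8 = 16 (stopped by the supply cap of 2).
Mixing does better — 5×C and 2×W: weight 19 ≤ 23, strength 5·11 + 2·8 = 71.

71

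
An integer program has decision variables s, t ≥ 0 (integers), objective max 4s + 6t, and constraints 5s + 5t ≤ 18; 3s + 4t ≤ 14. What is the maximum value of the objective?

(s,t)=(0,3): 5·0+5·3=15≤18, 3·0+4·3=12≤14, objective 18.
(s,t)=(1,2): 5·1+5·2=15≤18, 3·1+4·2=11≤14, objective 16.
(s,t)=(0,2): 5·0+5·2=10≤18, 3·0+4·2=8≤14, objective 12.
No feasible integer point exceeds 18.

18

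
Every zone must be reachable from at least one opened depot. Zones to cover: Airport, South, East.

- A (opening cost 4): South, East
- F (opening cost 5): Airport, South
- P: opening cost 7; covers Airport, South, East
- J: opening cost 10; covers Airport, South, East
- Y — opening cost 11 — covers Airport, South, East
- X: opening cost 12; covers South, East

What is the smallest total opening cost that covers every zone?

7

This is a weighted set-cover instance.
P alone covers Airport, South, East — every zone.
Total opening cost: 7.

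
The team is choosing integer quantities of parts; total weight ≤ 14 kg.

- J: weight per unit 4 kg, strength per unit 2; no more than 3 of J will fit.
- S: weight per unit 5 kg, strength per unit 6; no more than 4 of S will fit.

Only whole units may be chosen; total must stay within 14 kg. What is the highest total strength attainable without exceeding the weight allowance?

S has the best ratio (6/5); taking only S gives at most 2×6 = 12 (stopped by the weight limit).
Mixing does better — 1×J and 2×S: weight 14 ≤ 14, strength 1·2 + 2·6 = 14.

14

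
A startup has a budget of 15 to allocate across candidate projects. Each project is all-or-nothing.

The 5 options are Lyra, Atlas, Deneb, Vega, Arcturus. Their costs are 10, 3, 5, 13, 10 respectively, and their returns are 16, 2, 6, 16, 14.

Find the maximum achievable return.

22

This is an integer program with binary decision variables.
Deneb + Arcturus: cost 5 + 10 = 15 ≤ 15, return 6 + 14 = 20.
Lyra + Atlas: cost 10 + 3 = 13 ≤ 15, return 16 + 2 = 18.
Lyra + Deneb: cost 10 + 5 = 15 ≤ 15, return 16 + 6 = 22.
Best is Lyra and Deneb with total return 22.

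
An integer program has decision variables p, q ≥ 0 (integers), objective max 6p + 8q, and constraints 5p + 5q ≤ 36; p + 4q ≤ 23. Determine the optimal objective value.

52

(p,q)=(2,5) is feasible, giving 52.
(p,q)=(3,4) is feasible, giving 50.
No feasible integer point exceeds 52.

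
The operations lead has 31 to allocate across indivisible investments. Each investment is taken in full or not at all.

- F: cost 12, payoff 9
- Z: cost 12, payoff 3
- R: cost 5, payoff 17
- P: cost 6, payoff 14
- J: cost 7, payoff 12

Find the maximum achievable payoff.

This is a 0-1 knapsack instance.
Take F, R, P, and J: cost 12 + 5 + 6 + 7 = 30 ≤ 31, payoff 9 + 17 + 14 + 12 = 52.
No other feasible combination does better.

52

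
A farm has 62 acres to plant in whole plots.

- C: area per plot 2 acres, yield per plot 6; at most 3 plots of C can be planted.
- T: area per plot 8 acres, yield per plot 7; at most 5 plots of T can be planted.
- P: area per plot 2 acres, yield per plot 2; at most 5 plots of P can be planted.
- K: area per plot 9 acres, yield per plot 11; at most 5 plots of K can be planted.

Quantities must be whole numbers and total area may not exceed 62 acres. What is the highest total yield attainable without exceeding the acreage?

Take 3×C, 5×P, and 5×K: area 61 ≤ 62, yield 3·6 + 5·2 + 5·11 = 83.
C has the best ratio (6/2) and is taken to its limit of 3; remaining capacity is filled optimally with the others.

83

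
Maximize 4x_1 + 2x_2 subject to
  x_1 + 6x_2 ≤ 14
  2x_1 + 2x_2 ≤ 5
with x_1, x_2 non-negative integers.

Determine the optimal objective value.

The continuous relaxation peaks at (2.5, 0) with value 10.00; rounding to a feasible lattice point costs some objective.
(x_1,x_2)=(2,0): 1·2+6·0=2≤14, 2·2+2·0=4≤5, objective 8.
(x_1,x_2)=(1,1): 1·1+6·1=7≤14, 2·1+2·1=4≤5, objective 6.
Maximum is 8 at (x_1,x_2)=(2,0).

8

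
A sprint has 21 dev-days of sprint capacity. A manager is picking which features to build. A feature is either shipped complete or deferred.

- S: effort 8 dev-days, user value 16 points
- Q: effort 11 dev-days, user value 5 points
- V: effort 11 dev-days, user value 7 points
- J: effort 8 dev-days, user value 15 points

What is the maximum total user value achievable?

31

This is a 0-1 knapsack instance.
Allowing fractional choices, the relaxed optimum would be about 34.2, but features are indivisible.
V + J: effort 11 + 8 = 19 ≤ 21, user value 7 + 15 = 22.
S + V: effort 8 + 11 = 19 ≤ 21, user value 16 + 7 = 23.
S + J: effort 8 + 8 = 16 ≤ 21, user value 16 + 15 = 31.
Best is S and J with total user value 31.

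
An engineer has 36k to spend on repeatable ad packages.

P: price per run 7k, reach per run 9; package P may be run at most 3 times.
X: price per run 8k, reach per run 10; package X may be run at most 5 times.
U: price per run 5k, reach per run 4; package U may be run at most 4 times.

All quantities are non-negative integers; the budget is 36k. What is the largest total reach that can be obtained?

43

P has the best ratio (9/7); taking only P gives at most 3×9 = 27 (stopped by the supply cap of 3).
Mixing does better — 1×P, 3×X, and 1×U: price 36 ≤ 36, reach 1·9 + 3·10 + 1·4 = 43.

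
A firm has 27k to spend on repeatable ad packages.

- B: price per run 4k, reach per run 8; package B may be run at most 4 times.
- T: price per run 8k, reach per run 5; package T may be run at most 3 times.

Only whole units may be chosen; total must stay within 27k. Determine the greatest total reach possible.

37

Take 4×B and 1×T: price 24 ≤ 27, reach 4·8 + 1·5 = 37.
B has the best ratio (8/4) and is taken to its limit of 4; remaining capacity is filled optimally with the others.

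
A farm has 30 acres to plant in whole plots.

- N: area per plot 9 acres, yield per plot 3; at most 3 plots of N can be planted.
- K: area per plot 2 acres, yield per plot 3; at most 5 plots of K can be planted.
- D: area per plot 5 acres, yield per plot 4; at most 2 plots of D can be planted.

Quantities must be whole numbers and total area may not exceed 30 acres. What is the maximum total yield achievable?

26

K has the best ratio (3/2); taking only K gives at most 5×3 = 15 (stopped by the supply cap of 5).
Mixing does better — 1×N, 5×K, and 2×D: area 29 ≤ 30, yield 1·3 + 5·3 + 2·4 = 26.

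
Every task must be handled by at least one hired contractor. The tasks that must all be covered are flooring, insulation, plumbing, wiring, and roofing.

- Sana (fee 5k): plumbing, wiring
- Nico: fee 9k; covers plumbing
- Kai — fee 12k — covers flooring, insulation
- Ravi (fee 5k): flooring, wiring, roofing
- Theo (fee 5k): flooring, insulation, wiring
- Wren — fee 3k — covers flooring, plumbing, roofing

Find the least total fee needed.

Choose Theo and Wren: together they cover flooring, insulation, plumbing, wiring, roofing — every task.
Total fee: 5 + 3 = 8.

8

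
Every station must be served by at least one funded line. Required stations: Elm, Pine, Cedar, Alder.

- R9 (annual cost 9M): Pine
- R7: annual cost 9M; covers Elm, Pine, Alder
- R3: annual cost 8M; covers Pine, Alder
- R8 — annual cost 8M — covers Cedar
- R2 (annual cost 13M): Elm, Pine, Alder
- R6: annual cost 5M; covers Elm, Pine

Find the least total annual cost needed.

This is a weighted set-cover instance.
Choose R7 and R8: together they cover Elm, Pine, Cedar, Alder — every station.
Total annual cost: 9 + 8 = 17.

17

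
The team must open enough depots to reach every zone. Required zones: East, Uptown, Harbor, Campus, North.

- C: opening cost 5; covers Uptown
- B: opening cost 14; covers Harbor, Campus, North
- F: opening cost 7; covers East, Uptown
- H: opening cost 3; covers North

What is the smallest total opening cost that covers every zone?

21

The greedy cost-per-new-zone heuristic would pick H, F, and B for 24, but a cheaper cover exists.
Choose B and F: together they cover East, Uptown, Harbor, Campus, North — every zone.
Total opening cost: 14 + 7 = 21.
No cover costs less than 21.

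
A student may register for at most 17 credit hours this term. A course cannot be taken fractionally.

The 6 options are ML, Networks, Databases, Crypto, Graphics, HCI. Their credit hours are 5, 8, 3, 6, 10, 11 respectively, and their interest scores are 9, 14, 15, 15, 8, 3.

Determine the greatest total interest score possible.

44

Allowing fractional choices, the relaxed optimum would be about 44.2, but courses are indivisible.
ML + Networks + Databases: credit hours 5 + 8 + 3 = 16 ≤ 17, interest score 9 + 14 + 15 = 38.
Networks + Databases + Crypto: credit hours 8 + 3 + 6 = 17 ≤ 17, interest score 14 + 15 + 15 = 44.
ML + Databases + Crypto: credit hours 5 + 3 + 6 = 14 ≤ 17, interest score 9 + 15 + 15 = 39.
Best is Networks, Databases, and Crypto with total interest score 44.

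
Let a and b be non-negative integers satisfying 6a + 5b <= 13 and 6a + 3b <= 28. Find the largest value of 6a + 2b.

Relaxing integrality, the LP optimum is 13.00 at (a,b) = (2.17, 0), which is not an integer point.
(a,b)=(2,0): 6·2+5·0=12≤13, 6·2+3·0=12≤28, objective 12.
(a,b)=(1,1): 6·1+5·1=11≤13, 6·1+3·1=9≤28, objective 8.
No feasible integer point exceeds 12.

12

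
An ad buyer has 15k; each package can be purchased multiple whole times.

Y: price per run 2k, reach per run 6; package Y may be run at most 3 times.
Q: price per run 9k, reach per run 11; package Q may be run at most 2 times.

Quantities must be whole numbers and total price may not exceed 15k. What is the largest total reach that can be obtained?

29

Take 3×Y and 1×Q: price 15 ≤ 15, reach 3·6 + 1·11 = 29.
Y has the best ratio (6/2) and is taken to its limit of 3; remaining capacity is filled optimally with the others.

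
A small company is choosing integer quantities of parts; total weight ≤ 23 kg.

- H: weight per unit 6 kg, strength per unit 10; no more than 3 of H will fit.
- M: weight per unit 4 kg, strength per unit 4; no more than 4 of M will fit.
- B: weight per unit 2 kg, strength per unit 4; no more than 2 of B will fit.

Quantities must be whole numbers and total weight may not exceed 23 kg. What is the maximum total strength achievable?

B has the best ratio (4/2); taking only B gives at most 2×4 = 8 (stopped by the supply cap of 2).
Mixing does better — 3×H and 2×B: weight 22 ≤ 23, strength 3·10 + 2·4 = 38.

38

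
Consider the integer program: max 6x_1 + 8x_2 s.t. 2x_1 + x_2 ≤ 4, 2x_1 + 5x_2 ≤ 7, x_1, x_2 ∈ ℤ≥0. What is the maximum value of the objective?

The continuous relaxation peaks at (1.62, 0.75) with value 15.75; rounding to a feasible lattice point costs some objective.
(x_1,x_2)=(1,1): 2·1+1·1=3≤4, 2·1+5·1=7≤7, objective 14.
(x_1,x_2)=(2,0): 2·2+1·0=4≤4, 2·2+5·0=4≤7, objective 12.
(x_1,x_2)=(0,1): 2·0+1·1=1≤4, 2·0+5·1=5≤7, objective 8.
The best lattice point is (1,1), giving 14.

14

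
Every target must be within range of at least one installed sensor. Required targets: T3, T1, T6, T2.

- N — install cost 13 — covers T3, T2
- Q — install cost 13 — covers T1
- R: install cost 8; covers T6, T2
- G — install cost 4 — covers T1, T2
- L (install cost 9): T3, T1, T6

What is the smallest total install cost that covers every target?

This is a weighted set-cover instance.
Choose G and L: together they cover T3, T1, T6, T2 — every target.
Total install cost: 4 + 9 = 13.
No cover costs less than 13.

13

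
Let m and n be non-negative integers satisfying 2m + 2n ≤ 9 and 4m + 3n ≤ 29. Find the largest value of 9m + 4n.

(m,n)=(4,0) is feasible, giving 36.
(m,n)=(3,1) is feasible, giving 31.
No feasible integer point exceeds 36.

36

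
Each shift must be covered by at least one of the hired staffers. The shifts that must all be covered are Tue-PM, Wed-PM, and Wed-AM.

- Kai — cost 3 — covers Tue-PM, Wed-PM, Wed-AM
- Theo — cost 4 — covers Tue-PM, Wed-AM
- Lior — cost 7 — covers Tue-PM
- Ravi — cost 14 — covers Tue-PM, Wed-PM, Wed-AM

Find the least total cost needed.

Kai alone covers Tue-PM, Wed-PM, Wed-AM — every shift.
Total cost: 3.
No cover costs less than 3.

3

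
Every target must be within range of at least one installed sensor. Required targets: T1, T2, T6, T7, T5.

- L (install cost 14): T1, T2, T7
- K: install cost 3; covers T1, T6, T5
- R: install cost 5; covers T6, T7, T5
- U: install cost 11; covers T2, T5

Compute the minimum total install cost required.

17

The greedy cost-per-new-target heuristic would pick K, R, and U for 19, but a cheaper cover exists.
Choose L and K: together they cover T1, T2, T6, T7, T5 — every target.
Total install cost: 14 + 3 = 17.
No cover costs less than 17.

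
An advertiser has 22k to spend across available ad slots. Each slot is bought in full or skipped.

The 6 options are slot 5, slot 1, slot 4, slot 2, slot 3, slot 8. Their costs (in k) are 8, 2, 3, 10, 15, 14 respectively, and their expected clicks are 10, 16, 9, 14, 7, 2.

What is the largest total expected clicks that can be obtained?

40

Take slot 5, slot 1, and slot 2: cost 8 + 2 + 10 = 20 ≤ 22, expected clicks 10 + 16 + 14 = 40.
No other feasible combination does better.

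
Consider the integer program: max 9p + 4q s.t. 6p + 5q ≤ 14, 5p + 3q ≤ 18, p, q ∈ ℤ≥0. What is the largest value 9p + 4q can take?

18

(p,q)=(2,0) is feasible, giving 18.
(p,q)=(1,1) is feasible, giving 13.
Maximum is 18 at (p,q)=(2,0).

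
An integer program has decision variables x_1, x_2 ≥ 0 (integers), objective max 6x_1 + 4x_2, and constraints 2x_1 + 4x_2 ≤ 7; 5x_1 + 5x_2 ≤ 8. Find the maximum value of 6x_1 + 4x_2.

6

The continuous relaxation peaks at (1.6, 0) with value 9.60; rounding to a feasible lattice point costs some objective.
(x_1,x_2)=(1,0): 2·1+4·0=2≤7, 5·1+5·0=5≤8, objective 6.
(x_1,x_2)=(0,1): 2·0+4·1=4≤7, 5·0+5·1=5≤8, objective 4.
(x_1,x_2)=(0,0): 2·0+4·0=0≤7, 5·0+5·0=0≤8, objective 0.
Maximum is 6 at (x_1,x_2)=(1,0).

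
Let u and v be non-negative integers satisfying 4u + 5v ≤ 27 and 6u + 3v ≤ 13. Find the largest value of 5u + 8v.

The continuous relaxation peaks at (0, 4.33) with value 34.67; rounding to a feasible lattice point costs some objective.
(u,v)=(0,4): 4·0+5·4=20≤27, 6·0+3·4=12≤13, objective 32.
(u,v)=(0,3): 4·0+5·3=15≤27, 6·0+3·3=9≤13, objective 24.
No feasible integer point exceeds 32.

32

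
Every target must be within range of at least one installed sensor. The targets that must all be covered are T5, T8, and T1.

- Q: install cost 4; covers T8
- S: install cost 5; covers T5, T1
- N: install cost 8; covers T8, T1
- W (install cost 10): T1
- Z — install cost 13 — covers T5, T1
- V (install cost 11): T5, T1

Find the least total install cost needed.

9

This is a weighted set-cover instance.
Choose Q and S: together they cover T5, T8, T1 — every target.
Total install cost: 4 + 5 = 9.
No cover costs less than 9.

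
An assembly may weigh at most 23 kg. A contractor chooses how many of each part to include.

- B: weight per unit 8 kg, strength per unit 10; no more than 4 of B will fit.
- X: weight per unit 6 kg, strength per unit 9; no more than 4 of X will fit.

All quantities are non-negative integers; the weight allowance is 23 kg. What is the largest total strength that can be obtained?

This is a bounded integer knapsack.
X has the best ratio (9/6); taking only X gives at most 3×9 = 27 (stopped by the weight limit).
Mixing does better — 2×B and 1×X: weight 22 ≤ 23, strength 2·10 + 1·9 = 29.

29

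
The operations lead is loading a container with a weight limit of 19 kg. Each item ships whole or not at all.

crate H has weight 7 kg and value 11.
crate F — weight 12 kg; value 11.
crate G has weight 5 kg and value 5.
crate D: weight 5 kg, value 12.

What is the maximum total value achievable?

28

This is an integer program with binary decision variables.
crate F + crate D: weight 12 + 5 = 17 ≤ 19, value 11 + 12 = 23.
crate H + crate D: weight 7 + 5 = 12 ≤ 19, value 11 + 12 = 23.
crate H + crate G + crate D: weight 7 + 5 + 5 = 17 ≤ 19, value 11 + 5 + 12 = 28.
Best is crate H, crate G, and crate D with total value 28.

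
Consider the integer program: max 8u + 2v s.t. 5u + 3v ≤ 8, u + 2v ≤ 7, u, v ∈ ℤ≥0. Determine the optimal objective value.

Relaxing integrality, the LP optimum is 12.80 at (u,v) = (1.6, 0), which is not an integer point.
(u,v)=(1,1): 5·1+3·1=8≤8, 1·1+2·1=3≤7, objective 10.
(u,v)=(1,0): 5·1+3·0=5≤8, 1·1+2·0=1≤7, objective 8.
(u,v)=(0,2): 5·0+3·2=6≤8, 1·0+2·2=4≤7, objective 4.
No feasible integer point exceeds 10.

10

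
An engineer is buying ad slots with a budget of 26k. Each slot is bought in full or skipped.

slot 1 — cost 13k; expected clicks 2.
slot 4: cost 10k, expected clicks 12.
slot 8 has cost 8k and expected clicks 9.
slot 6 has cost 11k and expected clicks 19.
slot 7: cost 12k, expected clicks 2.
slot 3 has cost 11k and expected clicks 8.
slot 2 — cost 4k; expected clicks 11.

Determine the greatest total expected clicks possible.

slot 8 + slot 6 + slot 2: cost 8 + 11 + 4 = 23 ≤ 26, expected clicks 9 + 19 + 11 = 39.
slot 4 + slot 6 + slot 2: cost 10 + 11 + 4 = 25 ≤ 26, expected clicks 12 + 19 + 11 = 42.
slot 6 + slot 3 + slot 2: cost 11 + 11 + 4 = 26 ≤ 26, expected clicks 19 + 8 + 11 = 38.
Best is slot 4, slot 6, and slot 2 with total expected clicks 42.

42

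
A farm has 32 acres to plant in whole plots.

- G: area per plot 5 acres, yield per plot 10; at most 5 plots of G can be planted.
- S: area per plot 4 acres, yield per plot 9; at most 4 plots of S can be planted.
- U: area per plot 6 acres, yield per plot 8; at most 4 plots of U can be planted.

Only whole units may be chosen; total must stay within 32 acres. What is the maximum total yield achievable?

4×G and 3×S: area 32 ≤ 32, yield 4·10 + 3·9 = 67.
3×G and 4×S: area 31 ≤ 32, yield 3·10 + 4·9 = 66.
Best is 67.

67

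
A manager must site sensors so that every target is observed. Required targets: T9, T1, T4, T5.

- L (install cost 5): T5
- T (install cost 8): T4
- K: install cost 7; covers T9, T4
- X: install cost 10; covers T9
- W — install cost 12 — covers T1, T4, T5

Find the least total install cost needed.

19

The greedy cost-per-new-target heuristic would pick K, L, and W for 24, but a cheaper cover exists.
Choose K and W: together they cover T9, T1, T4, T5 — every target.
Total install cost: 7 + 12 = 19.
No cover costs less than 19.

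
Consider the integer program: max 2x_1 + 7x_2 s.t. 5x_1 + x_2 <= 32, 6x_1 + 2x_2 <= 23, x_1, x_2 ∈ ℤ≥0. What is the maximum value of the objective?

The continuous relaxation peaks at (0, 11.5) with value 80.50; rounding to a feasible lattice point costs some objective.
(x_1,x_2)=(0,11): 5·0+1·11=11≤32, 6·0+2·11=22≤23, objective 77.
(x_1,x_2)=(0,10): 5·0+1·10=10≤32, 6·0+2·10=20≤23, objective 70.
Maximum is 77 at (x_1,x_2)=(0,11).

77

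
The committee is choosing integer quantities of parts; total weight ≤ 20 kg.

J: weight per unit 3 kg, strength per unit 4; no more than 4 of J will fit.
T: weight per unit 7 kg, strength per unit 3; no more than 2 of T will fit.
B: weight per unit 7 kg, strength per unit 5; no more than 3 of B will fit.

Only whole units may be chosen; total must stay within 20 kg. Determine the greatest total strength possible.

This is a bounded integer knapsack.
J has the best ratio (4/3); taking only J gives at most 4×4 = 16 (stopped by the supply cap of 4).
Mixing does better — 4×J and 1×B: weight 19 ≤ 20, strength 4·4 + 1·5 = 21.

21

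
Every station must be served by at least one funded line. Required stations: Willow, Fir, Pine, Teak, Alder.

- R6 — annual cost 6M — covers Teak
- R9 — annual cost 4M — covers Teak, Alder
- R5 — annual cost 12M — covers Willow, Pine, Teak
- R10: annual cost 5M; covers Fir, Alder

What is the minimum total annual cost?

17

This is an integer covering problem.
The greedy cost-per-new-station heuristic would pick R9, R10, and R5 for 21, but a cheaper cover exists.
Choose R5 and R10: together they cover Willow, Fir, Pine, Teak, Alder — every station.
Total annual cost: 12 + 5 = 17.
No cover costs less than 17.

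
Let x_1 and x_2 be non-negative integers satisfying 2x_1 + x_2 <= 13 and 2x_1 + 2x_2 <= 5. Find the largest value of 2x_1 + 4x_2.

The continuous relaxation peaks at (0, 2.5) with value 10.00; rounding to a feasible lattice point costs some objective.
(x_1,x_2)=(0,2): 2·0+1·2=2≤13, 2·0+2·2=4≤5, objective 8.
(x_1,x_2)=(1,1): 2·1+1·1=3≤13, 2·1+2·1=4≤5, objective 6.
(x_1,x_2)=(0,1): 2·0+1·1=1≤13, 2·0+2·1=2≤5, objective 4.
The best lattice point is (0,2), giving 8.

8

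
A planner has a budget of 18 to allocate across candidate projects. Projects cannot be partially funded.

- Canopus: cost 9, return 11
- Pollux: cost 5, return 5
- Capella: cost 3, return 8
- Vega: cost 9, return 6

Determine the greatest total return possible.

Pollux + Capella + Vega: cost 5 + 3 + 9 = 17 ≤ 18, return 5 + 8 + 6 = 19.
Canopus + Pollux + Capella: cost 9 + 5 + 3 = 17 ≤ 18, return 11 + 5 + 8 = 24.
Canopus + Capella: cost 9 + 3 = 12 ≤ 18, return 11 + 8 = 19.
Best is Canopus, Pollux, and Capella with total return 24.

24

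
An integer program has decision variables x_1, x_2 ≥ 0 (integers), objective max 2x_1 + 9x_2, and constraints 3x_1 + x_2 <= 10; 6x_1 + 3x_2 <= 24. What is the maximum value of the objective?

(x_1,x_2)=(0,8): 3·0+1·8=8≤10, 6·0+3·8=24≤24, objective 72.
(x_1,x_2)=(0,7): 3·0+1·7=7≤10, 6·0+3·7=21≤24, objective 63.
The best lattice point is (0,8), giving 72.

72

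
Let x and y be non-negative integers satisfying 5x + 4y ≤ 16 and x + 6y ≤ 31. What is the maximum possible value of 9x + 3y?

27

The continuous relaxation peaks at (3.2, 0) with value 28.80; rounding to a feasible lattice point costs some objective.
(x,y)=(3,0): 5·3+4·0=15≤16, 1·3+6·0=3≤31, objective 27.
(x,y)=(2,1): 5·2+4·1=14≤16, 1·2+6·1=8≤31, objective 21.
(x,y)=(2,0): 5·2+4·0=10≤16, 1·2+6·0=2≤31, objective 18.
No feasible integer point exceeds 27.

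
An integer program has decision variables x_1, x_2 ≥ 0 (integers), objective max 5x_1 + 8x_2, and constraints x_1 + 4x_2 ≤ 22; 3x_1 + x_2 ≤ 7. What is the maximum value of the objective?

The continuous relaxation peaks at (0.545, 5.36) with value 45.64; rounding to a feasible lattice point costs some objective.
(x_1,x_2)=(0,5): 1·0+4·5=20≤22, 3·0+1·5=5≤7, objective 40.
(x_1,x_2)=(1,4): 1·1+4·4=17≤22, 3·1+1·4=7≤7, objective 37.
(x_1,x_2)=(0,4): 1·0+4·4=16≤22, 3·0+1·4=4≤7, objective 32.
Maximum is 40 at (x_1,x_2)=(0,5).

40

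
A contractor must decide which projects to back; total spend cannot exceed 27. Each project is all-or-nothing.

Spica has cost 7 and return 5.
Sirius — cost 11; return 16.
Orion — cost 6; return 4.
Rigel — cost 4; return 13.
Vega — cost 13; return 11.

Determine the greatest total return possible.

34

Treat it as a binary knapsack problem.
Allowing fractional choices, the relaxed optimum would be about 39.2, but projects are indivisible.
Sirius + Orion + Rigel: cost 11 + 6 + 4 = 21 ≤ 27, return 16 + 4 + 13 = 33.
Spica + Sirius + Rigel: cost 7 + 11 + 4 = 22 ≤ 27, return 5 + 16 + 13 = 34.
Best is Spica, Sirius, and Rigel with total return 34.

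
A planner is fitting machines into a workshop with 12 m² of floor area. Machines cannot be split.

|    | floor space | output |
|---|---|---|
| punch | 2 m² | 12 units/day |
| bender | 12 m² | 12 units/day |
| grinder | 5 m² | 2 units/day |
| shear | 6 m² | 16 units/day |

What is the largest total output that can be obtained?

Allowing fractional choices, the relaxed optimum would be about 32.0, but machines are indivisible.
punch + shear: floor space 2 + 6 = 8 ≤ 12, output 12 + 16 = 28.
grinder + shear: floor space 5 + 6 = 11 ≤ 12, output 2 + 16 = 18.
shear: floor space 6 ≤ 12, output 16.
Best is punch and shear with total output 28.

28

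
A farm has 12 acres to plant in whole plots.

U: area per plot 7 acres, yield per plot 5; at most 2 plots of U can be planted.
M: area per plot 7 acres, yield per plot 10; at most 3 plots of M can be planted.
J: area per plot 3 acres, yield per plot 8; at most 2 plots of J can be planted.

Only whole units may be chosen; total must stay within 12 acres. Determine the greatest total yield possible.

1×M and 1×J: area 10 ≤ 12, yield 1·10 + 1·8 = 18.
2×J: area 6 ≤ 12, yield 2·8 = 16.
Best is 18.

18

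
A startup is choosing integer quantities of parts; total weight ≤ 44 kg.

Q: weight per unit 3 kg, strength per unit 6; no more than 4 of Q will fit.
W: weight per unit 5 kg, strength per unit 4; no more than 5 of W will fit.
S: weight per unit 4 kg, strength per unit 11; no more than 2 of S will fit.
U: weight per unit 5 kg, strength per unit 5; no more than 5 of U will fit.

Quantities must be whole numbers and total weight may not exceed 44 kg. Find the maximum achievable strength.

This is a bounded integer knapsack.
S has the best ratio (11/4); taking only S gives at most 2×11 = 22 (stopped by the supply cap of 2).
Mixing does better — 4×Q, 2×S, and 4×U: weight 40 ≤ 44, strength 4·6 + 2·11 + 4·5 = 66.

66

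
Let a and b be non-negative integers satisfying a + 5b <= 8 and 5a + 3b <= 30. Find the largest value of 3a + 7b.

(a,b)=(6,0): 1·6+5·0=6≤8, 5·6+3·0=30≤30, objective 18.
(a,b)=(5,0): 1·5+5·0=5≤8, 5·5+3·0=25≤30, objective 15.
(a,b)=(4,0): 1·4+5·0=4≤8, 5·4+3·0=20≤30, objective 12.
No feasible integer point exceeds 18.

18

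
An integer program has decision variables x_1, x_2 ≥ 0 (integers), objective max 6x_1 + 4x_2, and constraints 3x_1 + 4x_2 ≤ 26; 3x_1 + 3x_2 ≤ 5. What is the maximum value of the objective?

(x_1,x_2)=(1,0): 3·1+4·0=3≤26, 3·1+3·0=3≤5, objective 6.
(x_1,x_2)=(0,1): 3·0+4·1=4≤26, 3·0+3·1=3≤5, objective 4.
(x_1,x_2)=(0,0): 3·0+4·0=0≤26, 3·0+3·0=0≤5, objective 0.
No feasible integer point exceeds 6.

6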